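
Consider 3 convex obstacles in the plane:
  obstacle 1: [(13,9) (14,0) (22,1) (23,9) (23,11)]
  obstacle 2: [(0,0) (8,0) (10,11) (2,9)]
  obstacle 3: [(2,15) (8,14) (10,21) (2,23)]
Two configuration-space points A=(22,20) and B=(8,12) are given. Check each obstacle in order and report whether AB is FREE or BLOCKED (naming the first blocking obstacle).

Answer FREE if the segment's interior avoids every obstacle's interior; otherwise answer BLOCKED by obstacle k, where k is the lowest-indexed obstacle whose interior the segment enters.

Obstacle 1 [(13,9) (14,0) (22,1) (23,9) (23,11)]:
  edge (13,9)–(14,0): clear
  edge (14,0)–(22,1): clear
  edge (22,1)–(23,9): clear
  edge (23,9)–(23,11): clear
  edge (23,11)–(13,9): clear
  midpoint (15,16) outside
  → clear
Obstacle 2 [(0,0) (8,0) (10,11) (2,9)]:
  edge (0,0)–(8,0): clear
  edge (8,0)–(10,11): clear
  edge (10,11)–(2,9): clear
  edge (2,9)–(0,0): clear
  midpoint (15,16) outside
  → clear
Obstacle 3 [(2,15) (8,14) (10,21) (2,23)]:
  edge (2,15)–(8,14): clear
  edge (8,14)–(10,21): clear
  edge (10,21)–(2,23): clear
  edge (2,23)–(2,15): clear
  midpoint (15,16) outside
  → clear

FREE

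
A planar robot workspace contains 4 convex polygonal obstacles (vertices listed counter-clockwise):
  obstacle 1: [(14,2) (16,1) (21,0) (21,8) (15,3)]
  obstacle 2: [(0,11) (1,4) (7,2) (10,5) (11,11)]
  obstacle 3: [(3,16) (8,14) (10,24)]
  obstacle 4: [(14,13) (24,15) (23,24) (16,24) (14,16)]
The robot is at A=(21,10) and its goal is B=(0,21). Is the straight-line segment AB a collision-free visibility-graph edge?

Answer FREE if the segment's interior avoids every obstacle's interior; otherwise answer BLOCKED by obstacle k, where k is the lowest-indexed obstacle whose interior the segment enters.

Obstacle 1 [(14,2) (16,1) (21,0) (21,8) (15,3)]:
  edge (14,2)–(16,1): clear
  edge (16,1)–(21,0): clear
  edge (21,0)–(21,8): clear
  edge (21,8)–(15,3): clear
  edge (15,3)–(14,2): clear
  midpoint (21/2,31/2) outside
  → clear
Obstacle 2 [(0,11) (1,4) (7,2) (10,5) (11,11)]:
  edge (0,11)–(1,4): clear
  edge (1,4)–(7,2): clear
  edge (7,2)–(10,5): clear
  edge (10,5)–(11,11): clear
  edge (11,11)–(0,11): clear
  midpoint (21/2,31/2) outside
  → clear
Obstacle 3 [(3,16) (8,14) (10,24)]:
  edge (3,16)–(8,14): clear
  edge (8,14)–(10,24): crosses AB
  edge (10,24)–(3,16): crosses AB
  → BLOCKED
Obstacle 4 [(14,13) (24,15) (23,24) (16,24) (14,16)]:
  edge (14,13)–(24,15): crosses AB
  edge (24,15)–(23,24): clear
  edge (23,24)–(16,24): clear
  edge (16,24)–(14,16): clear
  edge (14,16)–(14,13): crosses AB
  → BLOCKED

BLOCKED by obstacle 3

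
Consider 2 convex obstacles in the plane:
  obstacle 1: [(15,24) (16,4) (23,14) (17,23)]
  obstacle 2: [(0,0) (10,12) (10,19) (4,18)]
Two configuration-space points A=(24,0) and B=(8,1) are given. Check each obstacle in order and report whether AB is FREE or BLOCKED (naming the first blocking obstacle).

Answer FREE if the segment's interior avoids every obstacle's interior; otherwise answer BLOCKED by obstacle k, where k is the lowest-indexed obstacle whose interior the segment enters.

Obstacle 1 [(15,24) (16,4) (23,14) (17,23)]:
  edge (15,24)–(16,4): clear
  edge (16,4)–(23,14): clear
  edge (23,14)–(17,23): clear
  edge (17,23)–(15,24): clear
  midpoint (16,1/2) outside
  → clear
Obstacle 2 [(0,0) (10,12) (10,19) (4,18)]:
  edge (0,0)–(10,12): clear
  edge (10,12)–(10,19): clear
  edge (10,19)–(4,18): clear
  edge (4,18)–(0,0): clear
  midpoint (16,1/2) outside
  → clear

FREE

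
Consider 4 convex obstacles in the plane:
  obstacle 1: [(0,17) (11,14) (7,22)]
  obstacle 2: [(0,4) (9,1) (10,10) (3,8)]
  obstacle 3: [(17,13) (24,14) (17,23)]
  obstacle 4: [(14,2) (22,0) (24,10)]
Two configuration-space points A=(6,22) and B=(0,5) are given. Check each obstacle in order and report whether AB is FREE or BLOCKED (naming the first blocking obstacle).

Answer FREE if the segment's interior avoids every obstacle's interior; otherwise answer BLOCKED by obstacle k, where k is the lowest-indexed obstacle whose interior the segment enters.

BLOCKED by obstacle 1

Obstacle 1 [(0,17) (11,14) (7,22)]:
  edge (0,17)–(11,14): crosses AB
  edge (11,14)–(7,22): clear
  edge (7,22)–(0,17): crosses AB
  → BLOCKED
Obstacle 2 [(0,4) (9,1) (10,10) (3,8)]:
  edge (0,4)–(9,1): clear
  edge (9,1)–(10,10): clear
  edge (10,10)–(3,8): clear
  edge (3,8)–(0,4): clear
  midpoint (3,27/2) outside
  → clear
Obstacle 3 [(17,13) (24,14) (17,23)]:
  edge (17,13)–(24,14): clear
  edge (24,14)–(17,23): clear
  edge (17,23)–(17,13): clear
  midpoint (3,27/2) outside
  → clear
Obstacle 4 [(14,2) (22,0) (24,10)]:
  edge (14,2)–(22,0): clear
  edge (22,0)–(24,10): clear
  edge (24,10)–(14,2): clear
  midpoint (3,27/2) outside
  → clear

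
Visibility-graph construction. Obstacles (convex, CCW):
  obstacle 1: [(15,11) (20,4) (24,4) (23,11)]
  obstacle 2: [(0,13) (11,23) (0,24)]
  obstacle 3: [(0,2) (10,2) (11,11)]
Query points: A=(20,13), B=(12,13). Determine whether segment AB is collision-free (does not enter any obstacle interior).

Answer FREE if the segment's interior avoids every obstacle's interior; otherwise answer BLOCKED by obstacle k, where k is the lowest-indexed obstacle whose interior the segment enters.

FREE

Obstacle 1 [(15,11) (20,4) (24,4) (23,11)]:
  edge (15,11)–(20,4): clear
  edge (20,4)–(24,4): clear
  edge (24,4)–(23,11): clear
  edge (23,11)–(15,11): clear
  midpoint (16,13) outside
  → clear
Obstacle 2 [(0,13) (11,23) (0,24)]:
  edge (0,13)–(11,23): clear
  edge (11,23)–(0,24): clear
  edge (0,24)–(0,13): clear
  midpoint (16,13) outside
  → clear
Obstacle 3 [(0,2) (10,2) (11,11)]:
  edge (0,2)–(10,2): clear
  edge (10,2)–(11,11): clear
  edge (11,11)–(0,2): clear
  midpoint (16,13) outside
  → clear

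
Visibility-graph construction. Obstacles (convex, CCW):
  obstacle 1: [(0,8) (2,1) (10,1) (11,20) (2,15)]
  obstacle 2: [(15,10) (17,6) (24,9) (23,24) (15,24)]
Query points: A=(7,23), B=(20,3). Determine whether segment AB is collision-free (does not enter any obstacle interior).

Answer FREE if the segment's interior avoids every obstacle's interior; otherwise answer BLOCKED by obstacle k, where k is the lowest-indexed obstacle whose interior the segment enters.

BLOCKED by obstacle 1

Obstacle 1 [(0,8) (2,1) (10,1) (11,20) (2,15)]:
  edge (0,8)–(2,1): clear
  edge (2,1)–(10,1): clear
  edge (10,1)–(11,20): crosses AB
  edge (11,20)–(2,15): crosses AB
  edge (2,15)–(0,8): clear
  → BLOCKED
Obstacle 2 [(15,10) (17,6) (24,9) (23,24) (15,24)]:
  edge (15,10)–(17,6): clear
  edge (17,6)–(24,9): crosses AB
  edge (24,9)–(23,24): clear
  edge (23,24)–(15,24): clear
  edge (15,24)–(15,10): crosses AB
  → BLOCKED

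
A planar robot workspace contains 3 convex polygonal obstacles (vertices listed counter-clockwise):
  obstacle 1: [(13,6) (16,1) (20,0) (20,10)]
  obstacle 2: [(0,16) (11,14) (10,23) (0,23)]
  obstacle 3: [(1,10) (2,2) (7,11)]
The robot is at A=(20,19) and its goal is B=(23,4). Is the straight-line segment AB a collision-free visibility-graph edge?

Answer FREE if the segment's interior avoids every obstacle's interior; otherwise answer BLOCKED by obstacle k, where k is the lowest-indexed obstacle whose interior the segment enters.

Obstacle 1 [(13,6) (16,1) (20,0) (20,10)]:
  edge (13,6)–(16,1): clear
  edge (16,1)–(20,0): clear
  edge (20,0)–(20,10): clear
  edge (20,10)–(13,6): clear
  midpoint (43/2,23/2) outside
  → clear
Obstacle 2 [(0,16) (11,14) (10,23) (0,23)]:
  edge (0,16)–(11,14): clear
  edge (11,14)–(10,23): clear
  edge (10,23)–(0,23): clear
  edge (0,23)–(0,16): clear
  midpoint (43/2,23/2) outside
  → clear
Obstacle 3 [(1,10) (2,2) (7,11)]:
  edge (1,10)–(2,2): clear
  edge (2,2)–(7,11): clear
  edge (7,11)–(1,10): clear
  midpoint (43/2,23/2) outside
  → clear

FREE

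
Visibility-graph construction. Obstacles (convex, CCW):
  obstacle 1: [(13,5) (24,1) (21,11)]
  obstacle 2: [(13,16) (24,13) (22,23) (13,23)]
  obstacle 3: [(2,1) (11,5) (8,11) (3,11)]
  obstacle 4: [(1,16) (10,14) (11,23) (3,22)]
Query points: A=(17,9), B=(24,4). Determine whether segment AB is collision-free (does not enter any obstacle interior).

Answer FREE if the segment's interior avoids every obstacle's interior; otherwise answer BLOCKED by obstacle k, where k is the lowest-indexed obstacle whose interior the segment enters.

Obstacle 1 [(13,5) (24,1) (21,11)]:
  edge (13,5)–(24,1): clear
  edge (24,1)–(21,11): crosses AB
  edge (21,11)–(13,5): crosses AB
  → BLOCKED
Obstacle 2 [(13,16) (24,13) (22,23) (13,23)]:
  edge (13,16)–(24,13): clear
  edge (24,13)–(22,23): clear
  edge (22,23)–(13,23): clear
  edge (13,23)–(13,16): clear
  midpoint (41/2,13/2) outside
  → clear
Obstacle 3 [(2,1) (11,5) (8,11) (3,11)]:
  edge (2,1)–(11,5): clear
  edge (11,5)–(8,11): clear
  edge (8,11)–(3,11): clear
  edge (3,11)–(2,1): clear
  midpoint (41/2,13/2) outside
  → clear
Obstacle 4 [(1,16) (10,14) (11,23) (3,22)]:
  edge (1,16)–(10,14): clear
  edge (10,14)–(11,23): clear
  edge (11,23)–(3,22): clear
  edge (3,22)–(1,16): clear
  midpoint (41/2,13/2) outside
  → clear

BLOCKED by obstacle 1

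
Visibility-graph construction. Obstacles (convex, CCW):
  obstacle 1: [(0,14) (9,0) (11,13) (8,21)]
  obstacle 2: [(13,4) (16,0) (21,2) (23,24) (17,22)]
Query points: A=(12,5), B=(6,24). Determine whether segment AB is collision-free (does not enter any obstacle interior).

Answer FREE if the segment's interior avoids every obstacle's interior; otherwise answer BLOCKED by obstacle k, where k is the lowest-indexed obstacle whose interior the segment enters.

Obstacle 1 [(0,14) (9,0) (11,13) (8,21)]:
  edge (0,14)–(9,0): clear
  edge (9,0)–(11,13): crosses AB
  edge (11,13)–(8,21): clear
  edge (8,21)–(0,14): crosses AB
  → BLOCKED
Obstacle 2 [(13,4) (16,0) (21,2) (23,24) (17,22)]:
  edge (13,4)–(16,0): clear
  edge (16,0)–(21,2): clear
  edge (21,2)–(23,24): clear
  edge (23,24)–(17,22): clear
  edge (17,22)–(13,4): clear
  midpoint (9,29/2) outside
  → clear

BLOCKED by obstacle 1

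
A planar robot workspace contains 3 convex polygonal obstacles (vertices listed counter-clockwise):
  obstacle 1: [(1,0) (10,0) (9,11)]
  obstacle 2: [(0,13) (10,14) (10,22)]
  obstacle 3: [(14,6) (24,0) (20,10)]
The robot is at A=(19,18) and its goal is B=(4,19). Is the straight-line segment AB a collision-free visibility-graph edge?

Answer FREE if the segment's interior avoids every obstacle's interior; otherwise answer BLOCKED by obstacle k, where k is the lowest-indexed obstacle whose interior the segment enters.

BLOCKED by obstacle 2

Obstacle 1 [(1,0) (10,0) (9,11)]:
  edge (1,0)–(10,0): clear
  edge (10,0)–(9,11): clear
  edge (9,11)–(1,0): clear
  midpoint (23/2,37/2) outside
  → clear
Obstacle 2 [(0,13) (10,14) (10,22)]:
  edge (0,13)–(10,14): clear
  edge (10,14)–(10,22): crosses AB
  edge (10,22)–(0,13): crosses AB
  → BLOCKED
Obstacle 3 [(14,6) (24,0) (20,10)]:
  edge (14,6)–(24,0): clear
  edge (24,0)–(20,10): clear
  edge (20,10)–(14,6): clear
  midpoint (23/2,37/2) outside
  → clear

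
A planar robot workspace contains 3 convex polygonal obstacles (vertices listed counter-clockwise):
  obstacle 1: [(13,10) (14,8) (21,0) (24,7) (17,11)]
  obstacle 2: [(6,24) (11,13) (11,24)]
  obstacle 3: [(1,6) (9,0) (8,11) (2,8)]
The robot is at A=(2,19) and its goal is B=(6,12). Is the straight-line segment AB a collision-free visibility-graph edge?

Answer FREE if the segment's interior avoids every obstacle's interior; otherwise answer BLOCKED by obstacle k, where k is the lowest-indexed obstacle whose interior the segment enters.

Obstacle 1 [(13,10) (14,8) (21,0) (24,7) (17,11)]:
  edge (13,10)–(14,8): clear
  edge (14,8)–(21,0): clear
  edge (21,0)–(24,7): clear
  edge (24,7)–(17,11): clear
  edge (17,11)–(13,10): clear
  midpoint (4,31/2) outside
  → clear
Obstacle 2 [(6,24) (11,13) (11,24)]:
  edge (6,24)–(11,13): clear
  edge (11,13)–(11,24): clear
  edge (11,24)–(6,24): clear
  midpoint (4,31/2) outside
  → clear
Obstacle 3 [(1,6) (9,0) (8,11) (2,8)]:
  edge (1,6)–(9,0): clear
  edge (9,0)–(8,11): clear
  edge (8,11)–(2,8): clear
  edge (2,8)–(1,6): clear
  midpoint (4,31/2) outside
  → clear

FREE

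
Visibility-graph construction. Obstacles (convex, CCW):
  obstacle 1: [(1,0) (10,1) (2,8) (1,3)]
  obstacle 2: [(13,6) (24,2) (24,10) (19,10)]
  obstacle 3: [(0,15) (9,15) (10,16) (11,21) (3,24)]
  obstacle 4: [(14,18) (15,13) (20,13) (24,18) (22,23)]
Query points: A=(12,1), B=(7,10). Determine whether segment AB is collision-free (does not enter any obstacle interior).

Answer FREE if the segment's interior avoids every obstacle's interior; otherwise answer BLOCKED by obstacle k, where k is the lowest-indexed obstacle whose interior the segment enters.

FREE

Obstacle 1 [(1,0) (10,1) (2,8) (1,3)]:
  edge (1,0)–(10,1): clear
  edge (10,1)–(2,8): clear
  edge (2,8)–(1,3): clear
  edge (1,3)–(1,0): clear
  midpoint (19/2,11/2) outside
  → clear
Obstacle 2 [(13,6) (24,2) (24,10) (19,10)]:
  edge (13,6)–(24,2): clear
  edge (24,2)–(24,10): clear
  edge (24,10)–(19,10): clear
  edge (19,10)–(13,6): clear
  midpoint (19/2,11/2) outside
  → clear
Obstacle 3 [(0,15) (9,15) (10,16) (11,21) (3,24)]:
  edge (0,15)–(9,15): clear
  edge (9,15)–(10,16): clear
  edge (10,16)–(11,21): clear
  edge (11,21)–(3,24): clear
  edge (3,24)–(0,15): clear
  midpoint (19/2,11/2) outside
  → clear
Obstacle 4 [(14,18) (15,13) (20,13) (24,18) (22,23)]:
  edge (14,18)–(15,13): clear
  edge (15,13)–(20,13): clear
  edge (20,13)–(24,18): clear
  edge (24,18)–(22,23): clear
  edge (22,23)–(14,18): clear
  midpoint (19/2,11/2) outside
  → clear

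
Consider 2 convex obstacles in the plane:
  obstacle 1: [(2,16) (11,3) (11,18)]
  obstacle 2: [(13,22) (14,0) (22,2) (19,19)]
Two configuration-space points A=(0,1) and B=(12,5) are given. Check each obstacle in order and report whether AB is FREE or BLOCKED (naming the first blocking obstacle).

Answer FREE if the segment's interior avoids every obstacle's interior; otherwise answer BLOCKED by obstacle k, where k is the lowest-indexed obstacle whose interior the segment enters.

BLOCKED by obstacle 1

Obstacle 1 [(2,16) (11,3) (11,18)]:
  edge (2,16)–(11,3): crosses AB
  edge (11,3)–(11,18): crosses AB
  edge (11,18)–(2,16): clear
  → BLOCKED
Obstacle 2 [(13,22) (14,0) (22,2) (19,19)]:
  edge (13,22)–(14,0): clear
  edge (14,0)–(22,2): clear
  edge (22,2)–(19,19): clear
  edge (19,19)–(13,22): clear
  midpoint (6,3) outside
  → clear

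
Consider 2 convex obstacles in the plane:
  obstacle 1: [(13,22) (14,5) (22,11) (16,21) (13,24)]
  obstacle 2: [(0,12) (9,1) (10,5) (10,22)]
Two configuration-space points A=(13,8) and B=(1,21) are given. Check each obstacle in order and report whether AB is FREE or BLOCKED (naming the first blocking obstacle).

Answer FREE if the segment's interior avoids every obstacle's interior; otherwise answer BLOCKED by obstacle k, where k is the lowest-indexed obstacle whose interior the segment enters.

Obstacle 1 [(13,22) (14,5) (22,11) (16,21) (13,24)]:
  edge (13,22)–(14,5): clear
  edge (14,5)–(22,11): clear
  edge (22,11)–(16,21): clear
  edge (16,21)–(13,24): clear
  edge (13,24)–(13,22): clear
  midpoint (7,29/2) outside
  → clear
Obstacle 2 [(0,12) (9,1) (10,5) (10,22)]:
  edge (0,12)–(9,1): clear
  edge (9,1)–(10,5): clear
  edge (10,5)–(10,22): crosses AB
  edge (10,22)–(0,12): crosses AB
  → BLOCKED

BLOCKED by obstacle 2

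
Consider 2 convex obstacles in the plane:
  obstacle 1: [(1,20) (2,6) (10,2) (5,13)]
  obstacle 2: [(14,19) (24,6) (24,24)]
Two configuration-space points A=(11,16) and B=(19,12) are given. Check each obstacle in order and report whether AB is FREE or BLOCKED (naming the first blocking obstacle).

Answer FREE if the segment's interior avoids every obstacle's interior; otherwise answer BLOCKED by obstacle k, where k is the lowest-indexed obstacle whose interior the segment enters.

Obstacle 1 [(1,20) (2,6) (10,2) (5,13)]:
  edge (1,20)–(2,6): clear
  edge (2,6)–(10,2): clear
  edge (10,2)–(5,13): clear
  edge (5,13)–(1,20): clear
  midpoint (15,14) outside
  → clear
Obstacle 2 [(14,19) (24,6) (24,24)]:
  edge (14,19)–(24,6): clear
  edge (24,6)–(24,24): clear
  edge (24,24)–(14,19): clear
  midpoint (15,14) outside
  → clear

FREE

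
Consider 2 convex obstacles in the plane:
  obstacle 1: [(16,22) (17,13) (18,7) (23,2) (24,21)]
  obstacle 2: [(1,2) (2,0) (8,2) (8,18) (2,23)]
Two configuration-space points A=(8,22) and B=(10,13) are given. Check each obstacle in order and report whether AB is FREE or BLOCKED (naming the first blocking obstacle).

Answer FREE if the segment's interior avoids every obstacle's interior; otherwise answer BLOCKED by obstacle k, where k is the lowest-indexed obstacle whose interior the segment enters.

Obstacle 1 [(16,22) (17,13) (18,7) (23,2) (24,21)]:
  edge (16,22)–(17,13): clear
  edge (17,13)–(18,7): clear
  edge (18,7)–(23,2): clear
  edge (23,2)–(24,21): clear
  edge (24,21)–(16,22): clear
  midpoint (9,35/2) outside
  → clear
Obstacle 2 [(1,2) (2,0) (8,2) (8,18) (2,23)]:
  edge (1,2)–(2,0): clear
  edge (2,0)–(8,2): clear
  edge (8,2)–(8,18): clear
  edge (8,18)–(2,23): clear
  edge (2,23)–(1,2): clear
  midpoint (9,35/2) outside
  → clear

FREE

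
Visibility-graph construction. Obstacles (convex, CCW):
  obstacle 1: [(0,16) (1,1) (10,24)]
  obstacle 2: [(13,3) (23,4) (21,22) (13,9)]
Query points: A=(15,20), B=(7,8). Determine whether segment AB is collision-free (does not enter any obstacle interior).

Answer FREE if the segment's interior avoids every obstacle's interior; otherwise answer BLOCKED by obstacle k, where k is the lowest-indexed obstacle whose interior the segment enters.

Obstacle 1 [(0,16) (1,1) (10,24)]:
  edge (0,16)–(1,1): clear
  edge (1,1)–(10,24): clear
  edge (10,24)–(0,16): clear
  midpoint (11,14) outside
  → clear
Obstacle 2 [(13,3) (23,4) (21,22) (13,9)]:
  edge (13,3)–(23,4): clear
  edge (23,4)–(21,22): clear
  edge (21,22)–(13,9): clear
  edge (13,9)–(13,3): clear
  midpoint (11,14) outside
  → clear

FREE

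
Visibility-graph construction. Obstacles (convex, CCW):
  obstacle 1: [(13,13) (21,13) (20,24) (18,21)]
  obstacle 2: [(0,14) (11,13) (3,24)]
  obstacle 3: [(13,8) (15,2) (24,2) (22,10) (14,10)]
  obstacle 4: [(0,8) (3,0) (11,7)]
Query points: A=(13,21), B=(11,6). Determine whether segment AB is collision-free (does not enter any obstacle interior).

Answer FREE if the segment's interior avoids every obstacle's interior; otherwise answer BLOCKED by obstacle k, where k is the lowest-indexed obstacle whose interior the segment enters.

FREE

Obstacle 1 [(13,13) (21,13) (20,24) (18,21)]:
  edge (13,13)–(21,13): clear
  edge (21,13)–(20,24): clear
  edge (20,24)–(18,21): clear
  edge (18,21)–(13,13): clear
  midpoint (12,27/2) outside
  → clear
Obstacle 2 [(0,14) (11,13) (3,24)]:
  edge (0,14)–(11,13): clear
  edge (11,13)–(3,24): clear
  edge (3,24)–(0,14): clear
  midpoint (12,27/2) outside
  → clear
Obstacle 3 [(13,8) (15,2) (24,2) (22,10) (14,10)]:
  edge (13,8)–(15,2): clear
  edge (15,2)–(24,2): clear
  edge (24,2)–(22,10): clear
  edge (22,10)–(14,10): clear
  edge (14,10)–(13,8): clear
  midpoint (12,27/2) outside
  → clear
Obstacle 4 [(0,8) (3,0) (11,7)]:
  edge (0,8)–(3,0): clear
  edge (3,0)–(11,7): clear
  edge (11,7)–(0,8): clear
  midpoint (12,27/2) outside
  → clear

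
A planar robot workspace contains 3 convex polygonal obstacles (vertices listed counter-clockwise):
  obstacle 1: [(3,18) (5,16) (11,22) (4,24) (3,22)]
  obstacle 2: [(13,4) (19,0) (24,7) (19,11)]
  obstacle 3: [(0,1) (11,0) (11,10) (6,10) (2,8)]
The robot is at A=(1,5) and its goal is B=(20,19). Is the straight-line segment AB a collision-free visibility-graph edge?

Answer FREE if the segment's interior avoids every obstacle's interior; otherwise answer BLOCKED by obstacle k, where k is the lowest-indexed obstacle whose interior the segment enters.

Obstacle 1 [(3,18) (5,16) (11,22) (4,24) (3,22)]:
  edge (3,18)–(5,16): clear
  edge (5,16)–(11,22): clear
  edge (11,22)–(4,24): clear
  edge (4,24)–(3,22): clear
  edge (3,22)–(3,18): clear
  midpoint (21/2,12) outside
  → clear
Obstacle 2 [(13,4) (19,0) (24,7) (19,11)]:
  edge (13,4)–(19,0): clear
  edge (19,0)–(24,7): clear
  edge (24,7)–(19,11): clear
  edge (19,11)–(13,4): clear
  midpoint (21/2,12) outside
  → clear
Obstacle 3 [(0,1) (11,0) (11,10) (6,10) (2,8)]:
  edge (0,1)–(11,0): clear
  edge (11,0)–(11,10): clear
  edge (11,10)–(6,10): crosses AB
  edge (6,10)–(2,8): clear
  edge (2,8)–(0,1): crosses AB
  → BLOCKED

BLOCKED by obstacle 3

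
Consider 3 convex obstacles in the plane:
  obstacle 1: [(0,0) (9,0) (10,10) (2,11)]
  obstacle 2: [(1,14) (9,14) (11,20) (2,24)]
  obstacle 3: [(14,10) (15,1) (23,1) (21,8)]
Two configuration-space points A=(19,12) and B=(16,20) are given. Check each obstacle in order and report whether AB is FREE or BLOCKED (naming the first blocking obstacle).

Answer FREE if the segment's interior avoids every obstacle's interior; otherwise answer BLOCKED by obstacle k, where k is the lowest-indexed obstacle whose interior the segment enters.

Obstacle 1 [(0,0) (9,0) (10,10) (2,11)]:
  edge (0,0)–(9,0): clear
  edge (9,0)–(10,10): clear
  edge (10,10)–(2,11): clear
  edge (2,11)–(0,0): clear
  midpoint (35/2,16) outside
  → clear
Obstacle 2 [(1,14) (9,14) (11,20) (2,24)]:
  edge (1,14)–(9,14): clear
  edge (9,14)–(11,20): clear
  edge (11,20)–(2,24): clear
  edge (2,24)–(1,14): clear
  midpoint (35/2,16) outside
  → clear
Obstacle 3 [(14,10) (15,1) (23,1) (21,8)]:
  edge (14,10)–(15,1): clear
  edge (15,1)–(23,1): clear
  edge (23,1)–(21,8): clear
  edge (21,8)–(14,10): clear
  midpoint (35/2,16) outside
  → clear

FREE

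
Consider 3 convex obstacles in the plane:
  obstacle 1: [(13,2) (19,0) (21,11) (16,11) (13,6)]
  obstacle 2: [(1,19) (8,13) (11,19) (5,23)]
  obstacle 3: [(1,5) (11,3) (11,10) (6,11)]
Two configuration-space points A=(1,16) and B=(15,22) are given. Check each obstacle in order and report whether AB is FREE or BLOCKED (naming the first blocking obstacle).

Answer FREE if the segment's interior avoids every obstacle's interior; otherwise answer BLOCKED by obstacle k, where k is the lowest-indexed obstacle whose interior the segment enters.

Obstacle 1 [(13,2) (19,0) (21,11) (16,11) (13,6)]:
  edge (13,2)–(19,0): clear
  edge (19,0)–(21,11): clear
  edge (21,11)–(16,11): clear
  edge (16,11)–(13,6): clear
  edge (13,6)–(13,2): clear
  midpoint (8,19) outside
  → clear
Obstacle 2 [(1,19) (8,13) (11,19) (5,23)]:
  edge (1,19)–(8,13): crosses AB
  edge (8,13)–(11,19): clear
  edge (11,19)–(5,23): crosses AB
  edge (5,23)–(1,19): clear
  → BLOCKED
Obstacle 3 [(1,5) (11,3) (11,10) (6,11)]:
  edge (1,5)–(11,3): clear
  edge (11,3)–(11,10): clear
  edge (11,10)–(6,11): clear
  edge (6,11)–(1,5): clear
  midpoint (8,19) outside
  → clear

BLOCKED by obstacle 2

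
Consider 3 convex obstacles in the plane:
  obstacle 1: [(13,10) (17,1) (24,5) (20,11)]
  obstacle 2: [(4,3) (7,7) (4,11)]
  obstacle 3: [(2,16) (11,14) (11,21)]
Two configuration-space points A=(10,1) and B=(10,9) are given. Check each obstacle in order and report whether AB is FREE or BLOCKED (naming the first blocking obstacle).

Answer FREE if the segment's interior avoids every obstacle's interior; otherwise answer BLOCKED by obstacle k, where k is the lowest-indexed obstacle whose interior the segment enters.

Obstacle 1 [(13,10) (17,1) (24,5) (20,11)]:
  edge (13,10)–(17,1): clear
  edge (17,1)–(24,5): clear
  edge (24,5)–(20,11): clear
  edge (20,11)–(13,10): clear
  midpoint (10,5) outside
  → clear
Obstacle 2 [(4,3) (7,7) (4,11)]:
  edge (4,3)–(7,7): clear
  edge (7,7)–(4,11): clear
  edge (4,11)–(4,3): clear
  midpoint (10,5) outside
  → clear
Obstacle 3 [(2,16) (11,14) (11,21)]:
  edge (2,16)–(11,14): clear
  edge (11,14)–(11,21): clear
  edge (11,21)–(2,16): clear
  midpoint (10,5) outside
  → clear

FREE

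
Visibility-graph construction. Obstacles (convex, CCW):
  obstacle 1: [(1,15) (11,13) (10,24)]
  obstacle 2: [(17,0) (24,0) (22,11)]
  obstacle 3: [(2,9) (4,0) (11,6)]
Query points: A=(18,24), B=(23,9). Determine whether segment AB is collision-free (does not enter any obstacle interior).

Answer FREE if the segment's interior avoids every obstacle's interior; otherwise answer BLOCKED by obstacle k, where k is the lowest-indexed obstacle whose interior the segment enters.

FREE

Obstacle 1 [(1,15) (11,13) (10,24)]:
  edge (1,15)–(11,13): clear
  edge (11,13)–(10,24): clear
  edge (10,24)–(1,15): clear
  midpoint (41/2,33/2) outside
  → clear
Obstacle 2 [(17,0) (24,0) (22,11)]:
  edge (17,0)–(24,0): clear
  edge (24,0)–(22,11): clear
  edge (22,11)–(17,0): clear
  midpoint (41/2,33/2) outside
  → clear
Obstacle 3 [(2,9) (4,0) (11,6)]:
  edge (2,9)–(4,0): clear
  edge (4,0)–(11,6): clear
  edge (11,6)–(2,9): clear
  midpoint (41/2,33/2) outside
  → clear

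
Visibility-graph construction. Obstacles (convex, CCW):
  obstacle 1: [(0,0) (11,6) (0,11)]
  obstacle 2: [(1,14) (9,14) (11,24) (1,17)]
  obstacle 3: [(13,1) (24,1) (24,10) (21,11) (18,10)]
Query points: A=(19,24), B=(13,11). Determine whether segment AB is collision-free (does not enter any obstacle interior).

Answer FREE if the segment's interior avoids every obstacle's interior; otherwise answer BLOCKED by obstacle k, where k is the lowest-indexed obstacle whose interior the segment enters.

Obstacle 1 [(0,0) (11,6) (0,11)]:
  edge (0,0)–(11,6): clear
  edge (11,6)–(0,11): clear
  edge (0,11)–(0,0): clear
  midpoint (16,35/2) outside
  → clear
Obstacle 2 [(1,14) (9,14) (11,24) (1,17)]:
  edge (1,14)–(9,14): clear
  edge (9,14)–(11,24): clear
  edge (11,24)–(1,17): clear
  edge (1,17)–(1,14): clear
  midpoint (16,35/2) outside
  → clear
Obstacle 3 [(13,1) (24,1) (24,10) (21,11) (18,10)]:
  edge (13,1)–(24,1): clear
  edge (24,1)–(24,10): clear
  edge (24,10)–(21,11): clear
  edge (21,11)–(18,10): clear
  edge (18,10)–(13,1): clear
  midpoint (16,35/2) outside
  → clear

FREE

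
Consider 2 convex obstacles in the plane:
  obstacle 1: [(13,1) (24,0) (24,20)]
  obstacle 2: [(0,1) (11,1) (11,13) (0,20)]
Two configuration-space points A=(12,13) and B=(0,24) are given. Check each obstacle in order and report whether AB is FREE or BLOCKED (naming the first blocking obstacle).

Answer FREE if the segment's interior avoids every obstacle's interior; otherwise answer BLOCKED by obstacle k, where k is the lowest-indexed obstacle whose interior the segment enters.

Obstacle 1 [(13,1) (24,0) (24,20)]:
  edge (13,1)–(24,0): clear
  edge (24,0)–(24,20): clear
  edge (24,20)–(13,1): clear
  midpoint (6,37/2) outside
  → clear
Obstacle 2 [(0,1) (11,1) (11,13) (0,20)]:
  edge (0,1)–(11,1): clear
  edge (11,1)–(11,13): clear
  edge (11,13)–(0,20): clear
  edge (0,20)–(0,1): clear
  midpoint (6,37/2) outside
  → clear

FREE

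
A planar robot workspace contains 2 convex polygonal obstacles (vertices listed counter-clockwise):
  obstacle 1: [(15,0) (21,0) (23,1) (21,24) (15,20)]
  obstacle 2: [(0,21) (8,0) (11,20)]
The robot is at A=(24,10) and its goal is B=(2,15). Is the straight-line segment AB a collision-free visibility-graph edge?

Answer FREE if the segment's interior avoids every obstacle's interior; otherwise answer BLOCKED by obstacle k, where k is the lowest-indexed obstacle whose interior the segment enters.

BLOCKED by obstacle 1

Obstacle 1 [(15,0) (21,0) (23,1) (21,24) (15,20)]:
  edge (15,0)–(21,0): clear
  edge (21,0)–(23,1): clear
  edge (23,1)–(21,24): crosses AB
  edge (21,24)–(15,20): clear
  edge (15,20)–(15,0): crosses AB
  → BLOCKED
Obstacle 2 [(0,21) (8,0) (11,20)]:
  edge (0,21)–(8,0): crosses AB
  edge (8,0)–(11,20): crosses AB
  edge (11,20)–(0,21): clear
  → BLOCKED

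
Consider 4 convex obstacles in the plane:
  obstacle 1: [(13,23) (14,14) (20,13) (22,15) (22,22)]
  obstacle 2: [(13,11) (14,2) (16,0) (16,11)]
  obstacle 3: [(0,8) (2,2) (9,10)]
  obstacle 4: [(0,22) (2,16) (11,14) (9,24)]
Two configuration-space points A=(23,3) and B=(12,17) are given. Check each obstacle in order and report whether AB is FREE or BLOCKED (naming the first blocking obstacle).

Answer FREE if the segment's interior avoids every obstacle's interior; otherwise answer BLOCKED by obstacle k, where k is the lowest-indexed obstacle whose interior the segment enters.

BLOCKED by obstacle 1

Obstacle 1 [(13,23) (14,14) (20,13) (22,15) (22,22)]:
  edge (13,23)–(14,14): crosses AB
  edge (14,14)–(20,13): crosses AB
  edge (20,13)–(22,15): clear
  edge (22,15)–(22,22): clear
  edge (22,22)–(13,23): clear
  → BLOCKED
Obstacle 2 [(13,11) (14,2) (16,0) (16,11)]:
  edge (13,11)–(14,2): clear
  edge (14,2)–(16,0): clear
  edge (16,0)–(16,11): clear
  edge (16,11)–(13,11): clear
  midpoint (35/2,10) outside
  → clear
Obstacle 3 [(0,8) (2,2) (9,10)]:
  edge (0,8)–(2,2): clear
  edge (2,2)–(9,10): clear
  edge (9,10)–(0,8): clear
  midpoint (35/2,10) outside
  → clear
Obstacle 4 [(0,22) (2,16) (11,14) (9,24)]:
  edge (0,22)–(2,16): clear
  edge (2,16)–(11,14): clear
  edge (11,14)–(9,24): clear
  edge (9,24)–(0,22): clear
  midpoint (35/2,10) outside
  → clear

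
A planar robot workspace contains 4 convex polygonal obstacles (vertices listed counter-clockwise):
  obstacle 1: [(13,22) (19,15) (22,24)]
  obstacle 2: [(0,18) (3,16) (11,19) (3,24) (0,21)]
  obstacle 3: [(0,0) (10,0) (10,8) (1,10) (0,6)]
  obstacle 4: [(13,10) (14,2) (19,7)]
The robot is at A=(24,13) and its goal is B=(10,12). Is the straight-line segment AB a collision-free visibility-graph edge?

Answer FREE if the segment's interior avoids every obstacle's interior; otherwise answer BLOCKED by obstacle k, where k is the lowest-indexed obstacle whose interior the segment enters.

Obstacle 1 [(13,22) (19,15) (22,24)]:
  edge (13,22)–(19,15): clear
  edge (19,15)–(22,24): clear
  edge (22,24)–(13,22): clear
  midpoint (17,25/2) outside
  → clear
Obstacle 2 [(0,18) (3,16) (11,19) (3,24) (0,21)]:
  edge (0,18)–(3,16): clear
  edge (3,16)–(11,19): clear
  edge (11,19)–(3,24): clear
  edge (3,24)–(0,21): clear
  edge (0,21)–(0,18): clear
  midpoint (17,25/2) outside
  → clear
Obstacle 3 [(0,0) (10,0) (10,8) (1,10) (0,6)]:
  edge (0,0)–(10,0): clear
  edge (10,0)–(10,8): clear
  edge (10,8)–(1,10): clear
  edge (1,10)–(0,6): clear
  edge (0,6)–(0,0): clear
  midpoint (17,25/2) outside
  → clear
Obstacle 4 [(13,10) (14,2) (19,7)]:
  edge (13,10)–(14,2): clear
  edge (14,2)–(19,7): clear
  edge (19,7)–(13,10): clear
  midpoint (17,25/2) outside
  → clear

FREE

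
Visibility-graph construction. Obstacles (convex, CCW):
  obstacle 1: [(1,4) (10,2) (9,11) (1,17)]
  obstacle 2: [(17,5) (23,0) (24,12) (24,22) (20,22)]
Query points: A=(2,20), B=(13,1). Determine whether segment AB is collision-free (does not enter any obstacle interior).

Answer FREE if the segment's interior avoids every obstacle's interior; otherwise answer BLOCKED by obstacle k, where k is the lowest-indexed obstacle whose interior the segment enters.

BLOCKED by obstacle 1

Obstacle 1 [(1,4) (10,2) (9,11) (1,17)]:
  edge (1,4)–(10,2): clear
  edge (10,2)–(9,11): crosses AB
  edge (9,11)–(1,17): crosses AB
  edge (1,17)–(1,4): clear
  → BLOCKED
Obstacle 2 [(17,5) (23,0) (24,12) (24,22) (20,22)]:
  edge (17,5)–(23,0): clear
  edge (23,0)–(24,12): clear
  edge (24,12)–(24,22): clear
  edge (24,22)–(20,22): clear
  edge (20,22)–(17,5): clear
  midpoint (15/2,21/2) outside
  → clear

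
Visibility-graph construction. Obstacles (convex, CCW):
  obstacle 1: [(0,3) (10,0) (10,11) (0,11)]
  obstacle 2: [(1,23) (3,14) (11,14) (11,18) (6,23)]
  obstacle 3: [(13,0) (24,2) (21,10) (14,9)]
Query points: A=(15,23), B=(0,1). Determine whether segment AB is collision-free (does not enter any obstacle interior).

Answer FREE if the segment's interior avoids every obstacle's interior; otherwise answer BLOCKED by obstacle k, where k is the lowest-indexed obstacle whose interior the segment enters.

Obstacle 1 [(0,3) (10,0) (10,11) (0,11)]:
  edge (0,3)–(10,0): crosses AB
  edge (10,0)–(10,11): clear
  edge (10,11)–(0,11): crosses AB
  edge (0,11)–(0,3): clear
  → BLOCKED
Obstacle 2 [(1,23) (3,14) (11,14) (11,18) (6,23)]:
  edge (1,23)–(3,14): clear
  edge (3,14)–(11,14): crosses AB
  edge (11,14)–(11,18): crosses AB
  edge (11,18)–(6,23): clear
  edge (6,23)–(1,23): clear
  → BLOCKED
Obstacle 3 [(13,0) (24,2) (21,10) (14,9)]:
  edge (13,0)–(24,2): clear
  edge (24,2)–(21,10): clear
  edge (21,10)–(14,9): clear
  edge (14,9)–(13,0): clear
  midpoint (15/2,12) outside
  → clear

BLOCKED by obstacle 1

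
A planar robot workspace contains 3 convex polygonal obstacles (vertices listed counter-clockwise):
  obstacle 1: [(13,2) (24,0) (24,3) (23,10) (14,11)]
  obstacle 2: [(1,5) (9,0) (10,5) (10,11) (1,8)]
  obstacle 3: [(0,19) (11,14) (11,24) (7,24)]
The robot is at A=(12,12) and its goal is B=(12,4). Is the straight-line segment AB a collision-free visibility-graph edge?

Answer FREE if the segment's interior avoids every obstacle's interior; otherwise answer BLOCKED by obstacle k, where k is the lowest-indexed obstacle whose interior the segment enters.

FREE

Obstacle 1 [(13,2) (24,0) (24,3) (23,10) (14,11)]:
  edge (13,2)–(24,0): clear
  edge (24,0)–(24,3): clear
  edge (24,3)–(23,10): clear
  edge (23,10)–(14,11): clear
  edge (14,11)–(13,2): clear
  midpoint (12,8) outside
  → clear
Obstacle 2 [(1,5) (9,0) (10,5) (10,11) (1,8)]:
  edge (1,5)–(9,0): clear
  edge (9,0)–(10,5): clear
  edge (10,5)–(10,11): clear
  edge (10,11)–(1,8): clear
  edge (1,8)–(1,5): clear
  midpoint (12,8) outside
  → clear
Obstacle 3 [(0,19) (11,14) (11,24) (7,24)]:
  edge (0,19)–(11,14): clear
  edge (11,14)–(11,24): clear
  edge (11,24)–(7,24): clear
  edge (7,24)–(0,19): clear
  midpoint (12,8) outside
  → clear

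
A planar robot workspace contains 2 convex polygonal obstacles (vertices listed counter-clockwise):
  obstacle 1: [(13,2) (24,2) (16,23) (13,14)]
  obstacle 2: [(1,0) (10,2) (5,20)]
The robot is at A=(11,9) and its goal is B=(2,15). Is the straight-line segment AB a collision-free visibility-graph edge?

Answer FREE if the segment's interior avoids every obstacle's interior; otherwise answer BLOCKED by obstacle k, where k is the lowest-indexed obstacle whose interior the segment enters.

BLOCKED by obstacle 2

Obstacle 1 [(13,2) (24,2) (16,23) (13,14)]:
  edge (13,2)–(24,2): clear
  edge (24,2)–(16,23): clear
  edge (16,23)–(13,14): clear
  edge (13,14)–(13,2): clear
  midpoint (13/2,12) outside
  → clear
Obstacle 2 [(1,0) (10,2) (5,20)]:
  edge (1,0)–(10,2): clear
  edge (10,2)–(5,20): crosses AB
  edge (5,20)–(1,0): crosses AB
  → BLOCKED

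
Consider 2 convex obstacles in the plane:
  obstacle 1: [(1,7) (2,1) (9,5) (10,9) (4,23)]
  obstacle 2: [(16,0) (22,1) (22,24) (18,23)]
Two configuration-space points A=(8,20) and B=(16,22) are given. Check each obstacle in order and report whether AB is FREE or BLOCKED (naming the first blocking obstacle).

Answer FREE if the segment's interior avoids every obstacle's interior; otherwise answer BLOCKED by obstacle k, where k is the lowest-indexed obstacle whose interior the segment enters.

Obstacle 1 [(1,7) (2,1) (9,5) (10,9) (4,23)]:
  edge (1,7)–(2,1): clear
  edge (2,1)–(9,5): clear
  edge (9,5)–(10,9): clear
  edge (10,9)–(4,23): clear
  edge (4,23)–(1,7): clear
  midpoint (12,21) outside
  → clear
Obstacle 2 [(16,0) (22,1) (22,24) (18,23)]:
  edge (16,0)–(22,1): clear
  edge (22,1)–(22,24): clear
  edge (22,24)–(18,23): clear
  edge (18,23)–(16,0): clear
  midpoint (12,21) outside
  → clear

FREE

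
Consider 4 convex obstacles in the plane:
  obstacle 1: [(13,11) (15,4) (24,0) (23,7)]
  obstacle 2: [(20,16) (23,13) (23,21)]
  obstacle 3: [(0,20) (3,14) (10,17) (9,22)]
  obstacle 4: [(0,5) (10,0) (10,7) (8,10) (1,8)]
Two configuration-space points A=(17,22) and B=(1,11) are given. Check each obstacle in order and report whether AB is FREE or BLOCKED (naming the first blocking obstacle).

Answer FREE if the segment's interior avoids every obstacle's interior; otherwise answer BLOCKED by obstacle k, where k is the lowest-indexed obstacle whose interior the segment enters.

Obstacle 1 [(13,11) (15,4) (24,0) (23,7)]:
  edge (13,11)–(15,4): clear
  edge (15,4)–(24,0): clear
  edge (24,0)–(23,7): clear
  edge (23,7)–(13,11): clear
  midpoint (9,33/2) outside
  → clear
Obstacle 2 [(20,16) (23,13) (23,21)]:
  edge (20,16)–(23,13): clear
  edge (23,13)–(23,21): clear
  edge (23,21)–(20,16): clear
  midpoint (9,33/2) outside
  → clear
Obstacle 3 [(0,20) (3,14) (10,17) (9,22)]:
  edge (0,20)–(3,14): clear
  edge (3,14)–(10,17): crosses AB
  edge (10,17)–(9,22): crosses AB
  edge (9,22)–(0,20): clear
  → BLOCKED
Obstacle 4 [(0,5) (10,0) (10,7) (8,10) (1,8)]:
  edge (0,5)–(10,0): clear
  edge (10,0)–(10,7): clear
  edge (10,7)–(8,10): clear
  edge (8,10)–(1,8): clear
  edge (1,8)–(0,5): clear
  midpoint (9,33/2) outside
  → clear

BLOCKED by obstacle 3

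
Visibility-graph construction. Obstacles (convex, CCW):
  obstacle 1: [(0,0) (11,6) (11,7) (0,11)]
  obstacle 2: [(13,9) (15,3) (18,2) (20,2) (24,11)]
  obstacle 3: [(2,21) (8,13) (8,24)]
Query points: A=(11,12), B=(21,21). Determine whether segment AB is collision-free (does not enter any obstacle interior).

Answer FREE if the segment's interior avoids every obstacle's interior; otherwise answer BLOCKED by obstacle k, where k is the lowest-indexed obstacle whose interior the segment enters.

FREE

Obstacle 1 [(0,0) (11,6) (11,7) (0,11)]:
  edge (0,0)–(11,6): clear
  edge (11,6)–(11,7): clear
  edge (11,7)–(0,11): clear
  edge (0,11)–(0,0): clear
  midpoint (16,33/2) outside
  → clear
Obstacle 2 [(13,9) (15,3) (18,2) (20,2) (24,11)]:
  edge (13,9)–(15,3): clear
  edge (15,3)–(18,2): clear
  edge (18,2)–(20,2): clear
  edge (20,2)–(24,11): clear
  edge (24,11)–(13,9): clear
  midpoint (16,33/2) outside
  → clear
Obstacle 3 [(2,21) (8,13) (8,24)]:
  edge (2,21)–(8,13): clear
  edge (8,13)–(8,24): clear
  edge (8,24)–(2,21): clear
  midpoint (16,33/2) outside
  → clear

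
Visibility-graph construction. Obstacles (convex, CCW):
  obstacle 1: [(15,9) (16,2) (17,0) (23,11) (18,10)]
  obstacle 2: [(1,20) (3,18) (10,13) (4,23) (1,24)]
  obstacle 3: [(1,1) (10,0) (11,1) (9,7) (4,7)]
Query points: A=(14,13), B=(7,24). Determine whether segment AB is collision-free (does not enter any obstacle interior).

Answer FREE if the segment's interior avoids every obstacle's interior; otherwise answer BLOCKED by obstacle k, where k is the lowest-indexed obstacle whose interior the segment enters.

FREE

Obstacle 1 [(15,9) (16,2) (17,0) (23,11) (18,10)]:
  edge (15,9)–(16,2): clear
  edge (16,2)–(17,0): clear
  edge (17,0)–(23,11): clear
  edge (23,11)–(18,10): clear
  edge (18,10)–(15,9): clear
  midpoint (21/2,37/2) outside
  → clear
Obstacle 2 [(1,20) (3,18) (10,13) (4,23) (1,24)]:
  edge (1,20)–(3,18): clear
  edge (3,18)–(10,13): clear
  edge (10,13)–(4,23): clear
  edge (4,23)–(1,24): clear
  edge (1,24)–(1,20): clear
  midpoint (21/2,37/2) outside
  → clear
Obstacle 3 [(1,1) (10,0) (11,1) (9,7) (4,7)]:
  edge (1,1)–(10,0): clear
  edge (10,0)–(11,1): clear
  edge (11,1)–(9,7): clear
  edge (9,7)–(4,7): clear
  edge (4,7)–(1,1): clear
  midpoint (21/2,37/2) outside
  → clear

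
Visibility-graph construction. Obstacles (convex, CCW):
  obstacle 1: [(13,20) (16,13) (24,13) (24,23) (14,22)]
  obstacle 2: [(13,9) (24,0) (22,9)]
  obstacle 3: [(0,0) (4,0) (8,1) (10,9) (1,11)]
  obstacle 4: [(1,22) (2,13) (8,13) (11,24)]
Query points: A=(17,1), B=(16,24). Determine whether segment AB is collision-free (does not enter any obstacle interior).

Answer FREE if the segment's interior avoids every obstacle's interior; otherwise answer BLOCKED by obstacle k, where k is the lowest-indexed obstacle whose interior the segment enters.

BLOCKED by obstacle 1

Obstacle 1 [(13,20) (16,13) (24,13) (24,23) (14,22)]:
  edge (13,20)–(16,13): clear
  edge (16,13)–(24,13): crosses AB
  edge (24,13)–(24,23): clear
  edge (24,23)–(14,22): crosses AB
  edge (14,22)–(13,20): clear
  → BLOCKED
Obstacle 2 [(13,9) (24,0) (22,9)]:
  edge (13,9)–(24,0): crosses AB
  edge (24,0)–(22,9): clear
  edge (22,9)–(13,9): crosses AB
  → BLOCKED
Obstacle 3 [(0,0) (4,0) (8,1) (10,9) (1,11)]:
  edge (0,0)–(4,0): clear
  edge (4,0)–(8,1): clear
  edge (8,1)–(10,9): clear
  edge (10,9)–(1,11): clear
  edge (1,11)–(0,0): clear
  midpoint (33/2,25/2) outside
  → clear
Obstacle 4 [(1,22) (2,13) (8,13) (11,24)]:
  edge (1,22)–(2,13): clear
  edge (2,13)–(8,13): clear
  edge (8,13)–(11,24): clear
  edge (11,24)–(1,22): clear
  midpoint (33/2,25/2) outside
  → clear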